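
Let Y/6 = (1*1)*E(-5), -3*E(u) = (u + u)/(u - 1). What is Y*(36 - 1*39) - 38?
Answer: -28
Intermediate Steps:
E(u) = -2*u/(3*(-1 + u)) (E(u) = -(u + u)/(3*(u - 1)) = -2*u/(3*(-1 + u)))
Y = -10/3 (Y = 6*((1*1)*(-2*(-5)/(-3 + 3*(-5)))) = 6*(1*(-2*(-5)/(-3 - 15))) = 6*(1*(-2*(-5)/(-18))) = 6*(1*(-2*(-5)*(-1/18))) = 6*(1*(-5/9)) = 6*(-5/9) = -10/3 ≈ -3.3333)
Y*(36 - 1*39) - 38 = -10*(36 - 1*39)/3 - 38 = -10*(36 - 39)/3 - 38 = -10/3*(-3) - 38 = 10 - 38 = -28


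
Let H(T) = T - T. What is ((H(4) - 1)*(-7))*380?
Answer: 2660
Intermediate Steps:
H(T) = 0
((H(4) - 1)*(-7))*380 = ((0 - 1)*(-7))*380 = -1*(-7)*380 = 7*380 = 2660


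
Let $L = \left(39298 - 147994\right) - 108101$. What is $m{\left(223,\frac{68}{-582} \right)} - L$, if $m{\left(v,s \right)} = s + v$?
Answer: $\frac{63152786}{291} \approx 2.1702 \cdot 10^{5}$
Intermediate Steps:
$L = -216797$ ($L = -108696 - 108101 = -216797$)
$m{\left(223,\frac{68}{-582} \right)} - L = \left(\frac{68}{-582} + 223\right) - -216797 = \left(68 \left(- \frac{1}{582}\right) + 223\right) + 216797 = \left(- \frac{34}{291} + 223\right) + 216797 = \frac{64859}{291} + 216797 = \frac{63152786}{291}$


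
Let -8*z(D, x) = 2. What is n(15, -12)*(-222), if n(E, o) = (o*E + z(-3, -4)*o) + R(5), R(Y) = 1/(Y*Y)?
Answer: 982128/25 ≈ 39285.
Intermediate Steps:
z(D, x) = -¼ (z(D, x) = -⅛*2 = -¼)
R(Y) = Y⁻² (R(Y) = 1/(Y²) = Y⁻²)
n(E, o) = 1/25 - o/4 + E*o (n(E, o) = (o*E - o/4) + 5⁻² = (E*o - o/4) + 1/25 = (-o/4 + E*o) + 1/25 = 1/25 - o/4 + E*o)
n(15, -12)*(-222) = (1/25 - ¼*(-12) + 15*(-12))*(-222) = (1/25 + 3 - 180)*(-222) = -4424/25*(-222) = 982128/25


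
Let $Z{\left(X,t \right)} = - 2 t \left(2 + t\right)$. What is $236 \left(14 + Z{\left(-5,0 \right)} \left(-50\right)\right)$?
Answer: $3304$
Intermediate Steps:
$Z{\left(X,t \right)} = - 2 t \left(2 + t\right)$
$236 \left(14 + Z{\left(-5,0 \right)} \left(-50\right)\right) = 236 \left(14 + \left(-2\right) 0 \left(2 + 0\right) \left(-50\right)\right) = 236 \left(14 + \left(-2\right) 0 \cdot 2 \left(-50\right)\right) = 236 \left(14 + 0 \left(-50\right)\right) = 236 \left(14 + 0\right) = 236 \cdot 14 = 3304$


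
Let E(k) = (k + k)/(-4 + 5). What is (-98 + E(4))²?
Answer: 8100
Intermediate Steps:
E(k) = 2*k (E(k) = (2*k)/1 = (2*k)*1 = 2*k)
(-98 + E(4))² = (-98 + 2*4)² = (-98 + 8)² = (-90)² = 8100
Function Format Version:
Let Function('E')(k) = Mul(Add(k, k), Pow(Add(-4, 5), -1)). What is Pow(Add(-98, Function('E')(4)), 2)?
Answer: 8100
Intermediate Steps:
Function('E')(k) = Mul(2, k) (Function('E')(k) = Mul(Mul(2, k), Pow(1, -1)) = Mul(Mul(2, k), 1) = Mul(2, k))
Pow(Add(-98, Function('E')(4)), 2) = Pow(Add(-98, Mul(2, 4)), 2) = Pow(Add(-98, 8), 2) = Pow(-90, 2) = 8100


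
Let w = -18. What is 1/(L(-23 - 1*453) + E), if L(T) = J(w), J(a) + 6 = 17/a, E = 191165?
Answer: 18/3440845 ≈ 5.2313e-6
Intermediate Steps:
J(a) = -6 + 17/a
L(T) = -125/18 (L(T) = -6 + 17/(-18) = -6 + 17*(-1/18) = -6 - 17/18 = -125/18)
1/(L(-23 - 1*453) + E) = 1/(-125/18 + 191165) = 1/(3440845/18) = 18/3440845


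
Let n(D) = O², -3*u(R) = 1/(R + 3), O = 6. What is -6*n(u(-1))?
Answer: -216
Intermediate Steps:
u(R) = -1/(3*(3 + R)) (u(R) = -1/(3*(R + 3)) = -1/(3*(3 + R)))
n(D) = 36 (n(D) = 6² = 36)
-6*n(u(-1)) = -6*36 = -216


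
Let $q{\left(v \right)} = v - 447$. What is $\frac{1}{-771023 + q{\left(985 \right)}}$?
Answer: $- \frac{1}{770485} \approx -1.2979 \cdot 10^{-6}$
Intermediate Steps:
$q{\left(v \right)} = -447 + v$
$\frac{1}{-771023 + q{\left(985 \right)}} = \frac{1}{-771023 + \left(-447 + 985\right)} = \frac{1}{-771023 + 538} = \frac{1}{-770485} = - \frac{1}{770485}$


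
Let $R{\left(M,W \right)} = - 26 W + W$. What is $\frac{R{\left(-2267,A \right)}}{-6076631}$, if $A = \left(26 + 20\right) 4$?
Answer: $\frac{4600}{6076631} \approx 0.000757$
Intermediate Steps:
$A = 184$ ($A = 46 \cdot 4 = 184$)
$R{\left(M,W \right)} = - 25 W$
$\frac{R{\left(-2267,A \right)}}{-6076631} = \frac{\left(-25\right) 184}{-6076631} = \left(-4600\right) \left(- \frac{1}{6076631}\right) = \frac{4600}{6076631}$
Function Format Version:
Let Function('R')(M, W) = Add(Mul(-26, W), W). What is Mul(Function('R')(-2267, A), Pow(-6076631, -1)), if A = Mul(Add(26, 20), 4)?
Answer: Rational(4600, 6076631) ≈ 0.00075700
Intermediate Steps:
A = 184 (A = Mul(46, 4) = 184)
Function('R')(M, W) = Mul(-25, W)
Mul(Function('R')(-2267, A), Pow(-6076631, -1)) = Mul(Mul(-25, 184), Pow(-6076631, -1)) = Mul(-4600, Rational(-1, 6076631)) = Rational(4600, 6076631)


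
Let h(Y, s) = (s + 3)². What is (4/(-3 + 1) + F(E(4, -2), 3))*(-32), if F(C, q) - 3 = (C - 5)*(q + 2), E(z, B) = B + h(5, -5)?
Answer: 448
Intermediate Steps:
h(Y, s) = (3 + s)²
E(z, B) = 4 + B (E(z, B) = B + (3 - 5)² = B + (-2)² = B + 4 = 4 + B)
F(C, q) = 3 + (-5 + C)*(2 + q) (F(C, q) = 3 + (C - 5)*(q + 2) = 3 + (-5 + C)*(2 + q))
(4/(-3 + 1) + F(E(4, -2), 3))*(-32) = (4/(-3 + 1) + (-7 - 5*3 + 2*(4 - 2) + (4 - 2)*3))*(-32) = (4/(-2) + (-7 - 15 + 2*2 + 2*3))*(-32) = (-½*4 + (-7 - 15 + 4 + 6))*(-32) = (-2 - 12)*(-32) = -14*(-32) = 448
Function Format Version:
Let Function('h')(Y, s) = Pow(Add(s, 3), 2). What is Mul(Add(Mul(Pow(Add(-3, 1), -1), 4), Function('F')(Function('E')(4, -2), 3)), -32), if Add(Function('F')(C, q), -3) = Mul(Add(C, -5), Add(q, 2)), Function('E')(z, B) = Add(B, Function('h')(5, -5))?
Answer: 448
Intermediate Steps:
Function('h')(Y, s) = Pow(Add(3, s), 2)
Function('E')(z, B) = Add(4, B) (Function('E')(z, B) = Add(B, Pow(Add(3, -5), 2)) = Add(B, Pow(-2, 2)) = Add(B, 4) = Add(4, B))
Function('F')(C, q) = Add(3, Mul(Add(-5, C), Add(2, q))) (Function('F')(C, q) = Add(3, Mul(Add(C, -5), Add(q, 2))) = Add(3, Mul(Add(-5, C), Add(2, q))))
Mul(Add(Mul(Pow(Add(-3, 1), -1), 4), Function('F')(Function('E')(4, -2), 3)), -32) = Mul(Add(Mul(Pow(Add(-3, 1), -1), 4), Add(-7, Mul(-5, 3), Mul(2, Add(4, -2)), Mul(Add(4, -2), 3))), -32) = Mul(Add(Mul(Pow(-2, -1), 4), Add(-7, -15, Mul(2, 2), Mul(2, 3))), -32) = Mul(Add(Mul(Rational(-1, 2), 4), Add(-7, -15, 4, 6)), -32) = Mul(Add(-2, -12), -32) = Mul(-14, -32) = 448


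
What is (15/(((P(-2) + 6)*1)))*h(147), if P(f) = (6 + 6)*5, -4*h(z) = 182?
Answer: -455/44 ≈ -10.341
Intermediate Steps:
h(z) = -91/2 (h(z) = -¼*182 = -91/2)
P(f) = 60 (P(f) = 12*5 = 60)
(15/(((P(-2) + 6)*1)))*h(147) = (15/(((60 + 6)*1)))*(-91/2) = (15/((66*1)))*(-91/2) = (15/66)*(-91/2) = (15*(1/66))*(-91/2) = (5/22)*(-91/2) = -455/44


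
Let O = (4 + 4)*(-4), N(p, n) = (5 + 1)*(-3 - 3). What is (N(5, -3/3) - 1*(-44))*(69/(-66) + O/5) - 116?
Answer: -9656/55 ≈ -175.56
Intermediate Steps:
N(p, n) = -36 (N(p, n) = 6*(-6) = -36)
O = -32 (O = 8*(-4) = -32)
(N(5, -3/3) - 1*(-44))*(69/(-66) + O/5) - 116 = (-36 - 1*(-44))*(69/(-66) - 32/5) - 116 = (-36 + 44)*(69*(-1/66) - 32*⅕) - 116 = 8*(-23/22 - 32/5) - 116 = 8*(-819/110) - 116 = -3276/55 - 116 = -9656/55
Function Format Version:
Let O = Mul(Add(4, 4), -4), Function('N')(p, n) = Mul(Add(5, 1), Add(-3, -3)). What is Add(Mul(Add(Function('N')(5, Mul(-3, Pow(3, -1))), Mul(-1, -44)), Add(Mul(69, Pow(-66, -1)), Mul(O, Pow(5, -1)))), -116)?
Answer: Rational(-9656, 55) ≈ -175.56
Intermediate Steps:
Function('N')(p, n) = -36 (Function('N')(p, n) = Mul(6, -6) = -36)
O = -32 (O = Mul(8, -4) = -32)
Add(Mul(Add(Function('N')(5, Mul(-3, Pow(3, -1))), Mul(-1, -44)), Add(Mul(69, Pow(-66, -1)), Mul(O, Pow(5, -1)))), -116) = Add(Mul(Add(-36, Mul(-1, -44)), Add(Mul(69, Pow(-66, -1)), Mul(-32, Pow(5, -1)))), -116) = Add(Mul(Add(-36, 44), Add(Mul(69, Rational(-1, 66)), Mul(-32, Rational(1, 5)))), -116) = Add(Mul(8, Add(Rational(-23, 22), Rational(-32, 5))), -116) = Add(Mul(8, Rational(-819, 110)), -116) = Add(Rational(-3276, 55), -116) = Rational(-9656, 55)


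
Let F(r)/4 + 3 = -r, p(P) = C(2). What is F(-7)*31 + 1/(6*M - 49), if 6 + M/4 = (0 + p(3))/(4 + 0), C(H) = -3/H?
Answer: 100191/202 ≈ 496.00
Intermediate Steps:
p(P) = -3/2
F(r) = -12 - 4*r (F(r) = -12 + 4*(-r) = -12 - 4*r)
M = -51/2 (M = -24 + 4*((0 - 3/2)/(4 + 0)) = -24 + 4*(-3/2/4) = -24 + 4*(-3/2*1/4) = -24 + 4*(-3/8) = -24 - 3/2 = -51/2 ≈ -25.500)
F(-7)*31 + 1/(6*M - 49) = (-12 - 4*(-7))*31 + 1/(6*(-51/2) - 49) = (-12 + 28)*31 + 1/(-153 - 49) = 16*31 + 1/(-202) = 496 - 1/202 = 100191/202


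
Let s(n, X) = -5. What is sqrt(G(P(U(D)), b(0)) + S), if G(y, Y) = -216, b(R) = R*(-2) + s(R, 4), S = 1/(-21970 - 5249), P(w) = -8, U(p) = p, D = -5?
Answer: I*sqrt(160028802795)/27219 ≈ 14.697*I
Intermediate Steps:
S = -1/27219 (S = 1/(-27219) = -1/27219 ≈ -3.6739e-5)
b(R) = -5 - 2*R (b(R) = R*(-2) - 5 = -2*R - 5 = -5 - 2*R)
sqrt(G(P(U(D)), b(0)) + S) = sqrt(-216 - 1/27219) = sqrt(-5879305/27219) = I*sqrt(160028802795)/27219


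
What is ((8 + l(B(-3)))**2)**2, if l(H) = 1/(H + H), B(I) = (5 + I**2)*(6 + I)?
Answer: 205144679041/49787136 ≈ 4120.4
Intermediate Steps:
l(H) = 1/(2*H)
((8 + l(B(-3)))**2)**2 = ((8 + 1/(2*(30 + (-3)**3 + 5*(-3) + 6*(-3)**2)))**2)**2 = ((8 + 1/(2*(30 - 27 - 15 + 6*9)))**2)**2 = ((8 + 1/(2*(30 - 27 - 15 + 54)))**2)**2 = ((8 + (1/2)/42)**2)**2 = ((8 + (1/2)*(1/42))**2)**2 = ((8 + 1/84)**2)**2 = ((673/84)**2)**2 = (452929/7056)**2 = 205144679041/49787136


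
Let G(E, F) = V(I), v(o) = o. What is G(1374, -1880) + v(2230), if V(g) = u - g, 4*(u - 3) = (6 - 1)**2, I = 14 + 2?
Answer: 8893/4 ≈ 2223.3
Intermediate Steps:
I = 16
u = 37/4 (u = 3 + (6 - 1)**2/4 = 3 + (1/4)*5**2 = 3 + (1/4)*25 = 3 + 25/4 = 37/4 ≈ 9.2500)
V(g) = 37/4 - g
G(E, F) = -27/4 (G(E, F) = 37/4 - 1*16 = 37/4 - 16 = -27/4)
G(1374, -1880) + v(2230) = -27/4 + 2230 = 8893/4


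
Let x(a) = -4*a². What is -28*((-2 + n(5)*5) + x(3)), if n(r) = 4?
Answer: 504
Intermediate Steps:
-28*((-2 + n(5)*5) + x(3)) = -28*((-2 + 4*5) - 4*3²) = -28*((-2 + 20) - 4*9) = -28*(18 - 36) = -28*(-18) = 504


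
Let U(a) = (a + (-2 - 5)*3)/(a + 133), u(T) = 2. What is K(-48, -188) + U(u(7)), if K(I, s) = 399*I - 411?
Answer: -2641024/135 ≈ -19563.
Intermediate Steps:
K(I, s) = -411 + 399*I
U(a) = (-21 + a)/(133 + a) (U(a) = (a - 7*3)/(133 + a) = (a - 21)/(133 + a) = (-21 + a)/(133 + a))
K(-48, -188) + U(u(7)) = (-411 + 399*(-48)) + (-21 + 2)/(133 + 2) = (-411 - 19152) - 19/135 = -19563 + (1/135)*(-19) = -19563 - 19/135 = -2641024/135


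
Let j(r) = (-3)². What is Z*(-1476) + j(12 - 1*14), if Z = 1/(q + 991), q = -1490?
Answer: 5967/499 ≈ 11.958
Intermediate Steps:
j(r) = 9
Z = -1/499 (Z = 1/(-1490 + 991) = 1/(-499) = -1/499 ≈ -0.0020040)
Z*(-1476) + j(12 - 1*14) = -1/499*(-1476) + 9 = 1476/499 + 9 = 5967/499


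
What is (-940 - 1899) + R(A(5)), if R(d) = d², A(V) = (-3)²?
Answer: -2758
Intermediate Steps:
A(V) = 9
(-940 - 1899) + R(A(5)) = (-940 - 1899) + 9² = -2839 + 81 = -2758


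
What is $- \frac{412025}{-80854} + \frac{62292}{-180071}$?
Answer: $\frac{69157196407}{14559460634} \approx 4.75$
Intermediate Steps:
$- \frac{412025}{-80854} + \frac{62292}{-180071} = \left(-412025\right) \left(- \frac{1}{80854}\right) + 62292 \left(- \frac{1}{180071}\right) = \frac{412025}{80854} - \frac{62292}{180071} = \frac{69157196407}{14559460634}$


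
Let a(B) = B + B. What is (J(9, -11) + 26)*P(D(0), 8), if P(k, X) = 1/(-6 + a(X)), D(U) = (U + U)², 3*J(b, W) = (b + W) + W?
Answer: 13/6 ≈ 2.1667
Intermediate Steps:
a(B) = 2*B
J(b, W) = b/3 + 2*W/3 (J(b, W) = ((b + W) + W)/3 = ((W + b) + W)/3 = (b + 2*W)/3 = b/3 + 2*W/3)
D(U) = 4*U² (D(U) = (2*U)² = 4*U²)
P(k, X) = 1/(-6 + 2*X)
(J(9, -11) + 26)*P(D(0), 8) = (((⅓)*9 + (⅔)*(-11)) + 26)*(1/(2*(-3 + 8))) = ((3 - 22/3) + 26)*((½)/5) = (-13/3 + 26)*((½)*(⅕)) = (65/3)*(⅒) = 13/6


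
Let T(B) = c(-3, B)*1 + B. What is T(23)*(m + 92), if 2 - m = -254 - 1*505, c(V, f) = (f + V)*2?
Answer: 53739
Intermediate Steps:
c(V, f) = 2*V + 2*f (c(V, f) = (V + f)*2 = 2*V + 2*f)
m = 761 (m = 2 - (-254 - 1*505) = 2 - (-254 - 505) = 2 - 1*(-759) = 2 + 759 = 761)
T(B) = -6 + 3*B (T(B) = (2*(-3) + 2*B)*1 + B = (-6 + 2*B)*1 + B = (-6 + 2*B) + B = -6 + 3*B)
T(23)*(m + 92) = (-6 + 3*23)*(761 + 92) = (-6 + 69)*853 = 63*853 = 53739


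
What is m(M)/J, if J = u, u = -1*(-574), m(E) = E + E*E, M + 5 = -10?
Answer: 15/41 ≈ 0.36585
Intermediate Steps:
M = -15 (M = -5 - 10 = -15)
m(E) = E + E²
u = 574
J = 574
m(M)/J = -15*(1 - 15)/574 = -15*(-14)*(1/574) = 210*(1/574) = 15/41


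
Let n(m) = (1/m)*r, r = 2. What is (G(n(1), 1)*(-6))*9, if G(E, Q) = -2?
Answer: 108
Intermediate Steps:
n(m) = 2/m (n(m) = (1/m)*2 = 2/m)
(G(n(1), 1)*(-6))*9 = -2*(-6)*9 = 12*9 = 108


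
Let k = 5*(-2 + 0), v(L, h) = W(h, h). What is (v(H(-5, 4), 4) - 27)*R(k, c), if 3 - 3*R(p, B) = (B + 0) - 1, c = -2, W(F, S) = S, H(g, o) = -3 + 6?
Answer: -46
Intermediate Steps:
H(g, o) = 3
v(L, h) = h
k = -10 (k = 5*(-2) = -10)
R(p, B) = 4/3 - B/3 (R(p, B) = 1 - ((B + 0) - 1)/3 = 1 - (B - 1)/3 = 1 - (-1 + B)/3 = 1 + (⅓ - B/3) = 4/3 - B/3)
(v(H(-5, 4), 4) - 27)*R(k, c) = (4 - 27)*(4/3 - ⅓*(-2)) = -23*(4/3 + ⅔) = -23*2 = -46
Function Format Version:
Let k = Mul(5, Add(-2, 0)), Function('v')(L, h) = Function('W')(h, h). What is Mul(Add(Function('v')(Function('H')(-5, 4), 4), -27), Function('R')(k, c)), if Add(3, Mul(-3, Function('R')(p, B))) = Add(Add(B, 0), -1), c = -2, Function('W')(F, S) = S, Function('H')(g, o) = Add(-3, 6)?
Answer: -46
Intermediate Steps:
Function('H')(g, o) = 3
Function('v')(L, h) = h
k = -10 (k = Mul(5, -2) = -10)
Function('R')(p, B) = Add(Rational(4, 3), Mul(Rational(-1, 3), B)) (Function('R')(p, B) = Add(1, Mul(Rational(-1, 3), Add(Add(B, 0), -1))) = Add(1, Mul(Rational(-1, 3), Add(B, -1))) = Add(1, Mul(Rational(-1, 3), Add(-1, B))) = Add(1, Add(Rational(1, 3), Mul(Rational(-1, 3), B))) = Add(Rational(4, 3), Mul(Rational(-1, 3), B)))
Mul(Add(Function('v')(Function('H')(-5, 4), 4), -27), Function('R')(k, c)) = Mul(Add(4, -27), Add(Rational(4, 3), Mul(Rational(-1, 3), -2))) = Mul(-23, Add(Rational(4, 3), Rational(2, 3))) = Mul(-23, 2) = -46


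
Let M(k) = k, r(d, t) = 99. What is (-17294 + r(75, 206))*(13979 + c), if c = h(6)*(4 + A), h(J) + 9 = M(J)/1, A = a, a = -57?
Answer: -243102910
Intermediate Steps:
A = -57
h(J) = -9 + J (h(J) = -9 + J/1 = -9 + J*1 = -9 + J)
c = 159 (c = (-9 + 6)*(4 - 57) = -3*(-53) = 159)
(-17294 + r(75, 206))*(13979 + c) = (-17294 + 99)*(13979 + 159) = -17195*14138 = -243102910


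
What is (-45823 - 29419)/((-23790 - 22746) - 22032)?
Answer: 37621/34284 ≈ 1.0973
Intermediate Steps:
(-45823 - 29419)/((-23790 - 22746) - 22032) = -75242/(-46536 - 22032) = -75242/(-68568) = -75242*(-1/68568) = 37621/34284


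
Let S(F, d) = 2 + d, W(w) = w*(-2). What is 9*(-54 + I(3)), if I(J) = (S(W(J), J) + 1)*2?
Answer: -378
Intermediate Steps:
W(w) = -2*w
I(J) = 6 + 2*J (I(J) = ((2 + J) + 1)*2 = (3 + J)*2 = 6 + 2*J)
9*(-54 + I(3)) = 9*(-54 + (6 + 2*3)) = 9*(-54 + (6 + 6)) = 9*(-54 + 12) = 9*(-42) = -378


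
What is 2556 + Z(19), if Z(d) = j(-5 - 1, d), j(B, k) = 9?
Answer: 2565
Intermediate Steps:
Z(d) = 9
2556 + Z(19) = 2556 + 9 = 2565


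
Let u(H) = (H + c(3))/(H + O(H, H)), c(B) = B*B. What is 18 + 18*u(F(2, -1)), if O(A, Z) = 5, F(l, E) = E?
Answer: 54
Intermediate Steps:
c(B) = B²
u(H) = (9 + H)/(5 + H) (u(H) = (H + 3²)/(H + 5) = (H + 9)/(5 + H) = (9 + H)/(5 + H))
18 + 18*u(F(2, -1)) = 18 + 18*((9 - 1)/(5 - 1)) = 18 + 18*(8/4) = 18 + 18*((¼)*8) = 18 + 18*2 = 18 + 36 = 54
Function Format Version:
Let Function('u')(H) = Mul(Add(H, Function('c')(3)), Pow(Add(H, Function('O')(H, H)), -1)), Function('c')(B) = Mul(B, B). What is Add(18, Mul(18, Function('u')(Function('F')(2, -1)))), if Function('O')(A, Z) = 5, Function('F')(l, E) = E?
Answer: 54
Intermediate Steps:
Function('c')(B) = Pow(B, 2)
Function('u')(H) = Mul(Pow(Add(5, H), -1), Add(9, H)) (Function('u')(H) = Mul(Add(H, Pow(3, 2)), Pow(Add(H, 5), -1)) = Mul(Add(H, 9), Pow(Add(5, H), -1)) = Mul(Add(9, H), Pow(Add(5, H), -1)) = Mul(Pow(Add(5, H), -1), Add(9, H)))
Add(18, Mul(18, Function('u')(Function('F')(2, -1)))) = Add(18, Mul(18, Mul(Pow(Add(5, -1), -1), Add(9, -1)))) = Add(18, Mul(18, Mul(Pow(4, -1), 8))) = Add(18, Mul(18, Mul(Rational(1, 4), 8))) = Add(18, Mul(18, 2)) = Add(18, 36) = 54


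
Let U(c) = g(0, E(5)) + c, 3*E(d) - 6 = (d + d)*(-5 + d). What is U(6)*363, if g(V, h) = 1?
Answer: 2541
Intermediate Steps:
E(d) = 2 + 2*d*(-5 + d)/3 (E(d) = 2 + ((d + d)*(-5 + d))/3 = 2 + ((2*d)*(-5 + d))/3 = 2 + (2*d*(-5 + d))/3 = 2 + 2*d*(-5 + d)/3)
U(c) = 1 + c
U(6)*363 = (1 + 6)*363 = 7*363 = 2541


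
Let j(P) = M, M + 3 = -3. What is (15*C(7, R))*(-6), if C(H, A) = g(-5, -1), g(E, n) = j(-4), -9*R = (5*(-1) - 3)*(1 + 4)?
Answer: 540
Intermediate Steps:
M = -6 (M = -3 - 3 = -6)
R = 40/9 (R = -(5*(-1) - 3)*(1 + 4)/9 = -(-5 - 3)*5/9 = -(-8)*5/9 = -⅑*(-40) = 40/9 ≈ 4.4444)
j(P) = -6
g(E, n) = -6
C(H, A) = -6
(15*C(7, R))*(-6) = (15*(-6))*(-6) = -90*(-6) = 540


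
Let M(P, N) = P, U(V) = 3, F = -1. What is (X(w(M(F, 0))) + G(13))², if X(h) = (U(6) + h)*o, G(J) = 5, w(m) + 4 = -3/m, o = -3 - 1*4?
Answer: 81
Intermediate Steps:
o = -7 (o = -3 - 4 = -7)
w(m) = -4 - 3/m
X(h) = -21 - 7*h (X(h) = (3 + h)*(-7) = -21 - 7*h)
(X(w(M(F, 0))) + G(13))² = ((-21 - 7*(-4 - 3/(-1))) + 5)² = ((-21 - 7*(-4 - 3*(-1))) + 5)² = ((-21 - 7*(-4 + 3)) + 5)² = ((-21 - 7*(-1)) + 5)² = ((-21 + 7) + 5)² = (-14 + 5)² = (-9)² = 81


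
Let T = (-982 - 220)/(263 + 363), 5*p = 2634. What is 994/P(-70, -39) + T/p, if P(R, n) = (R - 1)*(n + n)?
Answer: 628211/3572582 ≈ 0.17584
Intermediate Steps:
p = 2634/5 (p = (⅕)*2634 = 2634/5 ≈ 526.80)
T = -601/313 (T = -1202/626 = -1202*1/626 = -601/313 ≈ -1.9201)
P(R, n) = 2*n*(-1 + R) (P(R, n) = (-1 + R)*(2*n) = 2*n*(-1 + R))
994/P(-70, -39) + T/p = 994/((2*(-39)*(-1 - 70))) - 601/(313*2634/5) = 994/((2*(-39)*(-71))) - 601/313*5/2634 = 994/5538 - 3005/824442 = 994*(1/5538) - 3005/824442 = 7/39 - 3005/824442 = 628211/3572582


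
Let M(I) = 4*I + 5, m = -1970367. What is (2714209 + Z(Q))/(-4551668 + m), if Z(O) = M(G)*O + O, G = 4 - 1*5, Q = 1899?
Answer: -143053/343265 ≈ -0.41674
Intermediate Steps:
G = -1 (G = 4 - 5 = -1)
M(I) = 5 + 4*I
Z(O) = 2*O (Z(O) = (5 + 4*(-1))*O + O = (5 - 4)*O + O = 1*O + O = O + O = 2*O)
(2714209 + Z(Q))/(-4551668 + m) = (2714209 + 2*1899)/(-4551668 - 1970367) = (2714209 + 3798)/(-6522035) = 2718007*(-1/6522035) = -143053/343265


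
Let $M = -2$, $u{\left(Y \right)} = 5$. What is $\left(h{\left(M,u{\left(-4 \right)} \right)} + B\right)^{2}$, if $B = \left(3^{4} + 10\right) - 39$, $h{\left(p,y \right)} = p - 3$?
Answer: $2209$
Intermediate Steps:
$h{\left(p,y \right)} = -3 + p$
$B = 52$ ($B = \left(81 + 10\right) - 39 = 91 - 39 = 52$)
$\left(h{\left(M,u{\left(-4 \right)} \right)} + B\right)^{2} = \left(\left(-3 - 2\right) + 52\right)^{2} = \left(-5 + 52\right)^{2} = 47^{2} = 2209$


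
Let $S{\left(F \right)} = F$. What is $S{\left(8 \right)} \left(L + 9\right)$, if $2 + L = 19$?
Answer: $208$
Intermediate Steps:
$L = 17$ ($L = -2 + 19 = 17$)
$S{\left(8 \right)} \left(L + 9\right) = 8 \left(17 + 9\right) = 8 \cdot 26 = 208$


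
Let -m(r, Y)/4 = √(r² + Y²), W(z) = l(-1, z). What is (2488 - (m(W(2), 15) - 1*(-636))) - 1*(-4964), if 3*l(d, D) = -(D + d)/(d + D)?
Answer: 6816 + 4*√2026/3 ≈ 6876.0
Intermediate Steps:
l(d, D) = -⅓ (l(d, D) = (-(D + d)/(d + D))/3 = (-(D + d)/(D + d))/3 = (-1*1)/3 = (⅓)*(-1) = -⅓)
W(z) = -⅓
m(r, Y) = -4*√(Y² + r²) (m(r, Y) = -4*√(r² + Y²) = -4*√(Y² + r²))
(2488 - (m(W(2), 15) - 1*(-636))) - 1*(-4964) = (2488 - (-4*√(15² + (-⅓)²) - 1*(-636))) - 1*(-4964) = (2488 - (-4*√(225 + ⅑) + 636)) + 4964 = (2488 - (-4*√2026/3 + 636)) + 4964 = (2488 - (636 - 4*√2026/3)) + 4964 = (2488 + (-636 + 4*√2026/3)) + 4964 = (1852 + 4*√2026/3) + 4964 = 6816 + 4*√2026/3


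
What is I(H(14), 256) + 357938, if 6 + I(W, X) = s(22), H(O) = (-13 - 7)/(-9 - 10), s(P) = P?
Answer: 357954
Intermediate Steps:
H(O) = 20/19 (H(O) = -20/(-19) = -20*(-1/19) = 20/19)
I(W, X) = 16 (I(W, X) = -6 + 22 = 16)
I(H(14), 256) + 357938 = 16 + 357938 = 357954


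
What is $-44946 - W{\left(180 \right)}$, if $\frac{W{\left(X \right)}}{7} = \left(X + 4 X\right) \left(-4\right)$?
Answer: $-19746$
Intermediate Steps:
$W{\left(X \right)} = - 140 X$ ($W{\left(X \right)} = 7 \left(X + 4 X\right) \left(-4\right) = 7 \cdot 5 X \left(-4\right) = 7 \left(- 20 X\right) = - 140 X$)
$-44946 - W{\left(180 \right)} = -44946 - \left(-140\right) 180 = -44946 - -25200 = -44946 + 25200 = -19746$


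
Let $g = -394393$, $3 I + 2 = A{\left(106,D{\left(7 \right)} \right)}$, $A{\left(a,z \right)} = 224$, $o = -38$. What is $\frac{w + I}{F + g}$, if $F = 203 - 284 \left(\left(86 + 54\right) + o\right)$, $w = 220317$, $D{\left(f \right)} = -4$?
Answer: $- \frac{220391}{423158} \approx -0.52082$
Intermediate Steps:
$I = 74$ ($I = - \frac{2}{3} + \frac{1}{3} \cdot 224 = - \frac{2}{3} + \frac{224}{3} = 74$)
$F = -28765$ ($F = 203 - 284 \left(\left(86 + 54\right) - 38\right) = 203 - 284 \left(140 - 38\right) = 203 - 28968 = -28765$)
$\frac{w + I}{F + g} = \frac{220317 + 74}{-28765 - 394393} = \frac{220391}{-423158} = 220391 \left(- \frac{1}{423158}\right) = - \frac{220391}{423158}$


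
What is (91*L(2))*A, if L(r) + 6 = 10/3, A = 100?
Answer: -72800/3 ≈ -24267.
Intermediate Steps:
L(r) = -8/3 (L(r) = -6 + 10/3 = -8/3)
(91*L(2))*A = (91*(-8/3))*100 = -728/3*100 = -72800/3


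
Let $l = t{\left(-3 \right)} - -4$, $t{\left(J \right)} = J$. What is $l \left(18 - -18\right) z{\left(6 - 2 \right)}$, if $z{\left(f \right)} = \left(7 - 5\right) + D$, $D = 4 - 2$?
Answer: $144$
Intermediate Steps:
$D = 2$ ($D = 4 - 2 = 2$)
$l = 1$ ($l = -3 - -4 = -3 + 4 = 1$)
$z{\left(f \right)} = 4$ ($z{\left(f \right)} = \left(7 - 5\right) + 2 = 2 + 2 = 4$)
$l \left(18 - -18\right) z{\left(6 - 2 \right)} = 1 \left(18 - -18\right) 4 = 1 \left(18 + 18\right) 4 = 1 \cdot 36 \cdot 4 = 36 \cdot 4 = 144$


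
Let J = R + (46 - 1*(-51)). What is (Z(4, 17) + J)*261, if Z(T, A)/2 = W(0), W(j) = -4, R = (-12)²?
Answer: 60813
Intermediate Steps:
R = 144
Z(T, A) = -8 (Z(T, A) = 2*(-4) = -8)
J = 241 (J = 144 + (46 - 1*(-51)) = 144 + (46 + 51) = 144 + 97 = 241)
(Z(4, 17) + J)*261 = (-8 + 241)*261 = 233*261 = 60813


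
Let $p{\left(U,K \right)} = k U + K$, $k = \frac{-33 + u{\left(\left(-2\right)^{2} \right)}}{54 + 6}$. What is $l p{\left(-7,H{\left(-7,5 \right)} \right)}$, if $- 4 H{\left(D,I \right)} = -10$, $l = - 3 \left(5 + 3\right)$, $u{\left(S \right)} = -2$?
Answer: $-158$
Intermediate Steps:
$k = - \frac{7}{12}$ ($k = \frac{-33 - 2}{54 + 6} = - \frac{35}{60} = \left(-35\right) \frac{1}{60} = - \frac{7}{12} \approx -0.58333$)
$l = -24$ ($l = \left(-3\right) 8 = -24$)
$H{\left(D,I \right)} = \frac{5}{2}$ ($H{\left(D,I \right)} = \left(- \frac{1}{4}\right) \left(-10\right) = \frac{5}{2}$)
$p{\left(U,K \right)} = K - \frac{7 U}{12}$ ($p{\left(U,K \right)} = - \frac{7 U}{12} + K = K - \frac{7 U}{12}$)
$l p{\left(-7,H{\left(-7,5 \right)} \right)} = - 24 \left(\frac{5}{2} - - \frac{49}{12}\right) = - 24 \left(\frac{5}{2} + \frac{49}{12}\right) = \left(-24\right) \frac{79}{12} = -158$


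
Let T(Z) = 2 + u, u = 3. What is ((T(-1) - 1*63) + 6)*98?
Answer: -5096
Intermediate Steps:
T(Z) = 5 (T(Z) = 2 + 3 = 5)
((T(-1) - 1*63) + 6)*98 = ((5 - 1*63) + 6)*98 = ((5 - 63) + 6)*98 = (-58 + 6)*98 = -52*98 = -5096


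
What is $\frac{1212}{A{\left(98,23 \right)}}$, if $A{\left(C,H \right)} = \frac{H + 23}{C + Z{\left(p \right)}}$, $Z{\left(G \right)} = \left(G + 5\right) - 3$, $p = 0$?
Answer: $\frac{60600}{23} \approx 2634.8$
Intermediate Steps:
$Z{\left(G \right)} = 2 + G$ ($Z{\left(G \right)} = \left(5 + G\right) - 3 = 2 + G$)
$A{\left(C,H \right)} = \frac{23 + H}{2 + C}$ ($A{\left(C,H \right)} = \frac{H + 23}{C + \left(2 + 0\right)} = \frac{23 + H}{C + 2} = \frac{23 + H}{2 + C}$)
$\frac{1212}{A{\left(98,23 \right)}} = \frac{1212}{\frac{1}{2 + 98} \left(23 + 23\right)} = \frac{1212}{\frac{1}{100} \cdot 46} = \frac{1212}{\frac{23}{50}} = 1212 \cdot \frac{50}{23} = \frac{60600}{23}$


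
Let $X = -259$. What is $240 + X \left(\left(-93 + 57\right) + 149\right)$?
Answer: $-29027$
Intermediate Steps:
$240 + X \left(\left(-93 + 57\right) + 149\right) = 240 - 259 \left(\left(-93 + 57\right) + 149\right) = 240 - 259 \left(-36 + 149\right) = 240 - 29267 = -29027$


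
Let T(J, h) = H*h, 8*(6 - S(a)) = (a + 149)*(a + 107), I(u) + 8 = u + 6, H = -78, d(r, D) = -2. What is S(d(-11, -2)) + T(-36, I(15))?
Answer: -23499/8 ≈ -2937.4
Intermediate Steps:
I(u) = -2 + u (I(u) = -8 + (u + 6) = -8 + (6 + u) = -2 + u)
S(a) = 6 - (107 + a)*(149 + a)/8 (S(a) = 6 - (a + 149)*(a + 107)/8 = 6 - (149 + a)*(107 + a)/8 = 6 - (107 + a)*(149 + a)/8)
T(J, h) = -78*h
S(d(-11, -2)) + T(-36, I(15)) = (-15895/8 - 32*(-2) - ⅛*(-2)²) - 78*(-2 + 15) = (-15895/8 + 64 - ⅛*4) - 78*13 = (-15895/8 + 64 - ½) - 1014 = -15387/8 - 1014 = -23499/8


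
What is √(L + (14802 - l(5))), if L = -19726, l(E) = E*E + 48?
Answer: I*√4997 ≈ 70.689*I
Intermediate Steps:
l(E) = 48 + E² (l(E) = E² + 48 = 48 + E²)
√(L + (14802 - l(5))) = √(-19726 + (14802 - (48 + 5²))) = √(-19726 + (14802 - (48 + 25))) = √(-19726 + (14802 - 1*73)) = √(-19726 + (14802 - 73)) = √(-19726 + 14729) = √(-4997) = I*√4997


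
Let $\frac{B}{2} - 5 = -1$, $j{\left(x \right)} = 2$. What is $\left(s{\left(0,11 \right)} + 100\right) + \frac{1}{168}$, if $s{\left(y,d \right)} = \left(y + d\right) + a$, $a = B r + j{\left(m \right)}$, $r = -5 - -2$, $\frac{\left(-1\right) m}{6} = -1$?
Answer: $\frac{14953}{168} \approx 89.006$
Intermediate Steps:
$m = 6$ ($m = \left(-6\right) \left(-1\right) = 6$)
$r = -3$ ($r = -5 + 2 = -3$)
$B = 8$ ($B = 10 + 2 \left(-1\right) = 10 - 2 = 8$)
$a = -22$ ($a = 8 \left(-3\right) + 2 = -24 + 2 = -22$)
$s{\left(y,d \right)} = -22 + d + y$ ($s{\left(y,d \right)} = \left(y + d\right) - 22 = \left(d + y\right) - 22 = -22 + d + y$)
$\left(s{\left(0,11 \right)} + 100\right) + \frac{1}{168} = \left(\left(-22 + 11 + 0\right) + 100\right) + \frac{1}{168} = \left(-11 + 100\right) + \frac{1}{168} = 89 + \frac{1}{168} = \frac{14953}{168}$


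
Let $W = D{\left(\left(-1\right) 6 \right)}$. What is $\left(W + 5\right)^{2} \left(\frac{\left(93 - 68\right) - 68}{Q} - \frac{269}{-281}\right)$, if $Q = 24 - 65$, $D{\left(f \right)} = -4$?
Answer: $\frac{23112}{11521} \approx 2.0061$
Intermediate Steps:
$W = -4$
$Q = -41$ ($Q = 24 - 65 = -41$)
$\left(W + 5\right)^{2} \left(\frac{\left(93 - 68\right) - 68}{Q} - \frac{269}{-281}\right) = \left(-4 + 5\right)^{2} \left(\frac{\left(93 - 68\right) - 68}{-41} - \frac{269}{-281}\right) = 1^{2} \left(\left(25 - 68\right) \left(- \frac{1}{41}\right) - - \frac{269}{281}\right) = 1 \left(\left(-43\right) \left(- \frac{1}{41}\right) + \frac{269}{281}\right) = 1 \left(\frac{43}{41} + \frac{269}{281}\right) = 1 \cdot \frac{23112}{11521} = \frac{23112}{11521}$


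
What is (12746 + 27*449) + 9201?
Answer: 34070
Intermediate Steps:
(12746 + 27*449) + 9201 = (12746 + 12123) + 9201 = 24869 + 9201 = 34070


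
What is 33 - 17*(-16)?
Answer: 305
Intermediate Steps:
33 - 17*(-16) = 33 + 272 = 305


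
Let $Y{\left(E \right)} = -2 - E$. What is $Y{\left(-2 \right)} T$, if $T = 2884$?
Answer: $0$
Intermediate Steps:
$Y{\left(-2 \right)} T = \left(-2 - -2\right) 2884 = \left(-2 + 2\right) 2884 = 0 \cdot 2884 = 0$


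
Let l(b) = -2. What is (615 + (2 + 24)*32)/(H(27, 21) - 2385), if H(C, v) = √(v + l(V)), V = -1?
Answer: -3451095/5688206 - 1447*√19/5688206 ≈ -0.60782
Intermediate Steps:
H(C, v) = √(-2 + v) (H(C, v) = √(v - 2) = √(-2 + v))
(615 + (2 + 24)*32)/(H(27, 21) - 2385) = (615 + (2 + 24)*32)/(√(-2 + 21) - 2385) = (615 + 26*32)/(√19 - 2385) = (615 + 832)/(-2385 + √19) = 1447/(-2385 + √19)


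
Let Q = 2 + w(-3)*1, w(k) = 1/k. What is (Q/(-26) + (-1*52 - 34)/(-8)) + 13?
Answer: 3695/156 ≈ 23.686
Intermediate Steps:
Q = 5/3 (Q = 2 + 1/(-3) = 2 - ⅓*1 = 2 - ⅓ = 5/3 ≈ 1.6667)
(Q/(-26) + (-1*52 - 34)/(-8)) + 13 = ((5/3)/(-26) + (-1*52 - 34)/(-8)) + 13 = ((5/3)*(-1/26) + (-52 - 34)*(-⅛)) + 13 = (-5/78 - 86*(-⅛)) + 13 = (-5/78 + 43/4) + 13 = 1667/156 + 13 = 3695/156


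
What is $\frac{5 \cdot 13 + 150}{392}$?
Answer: $\frac{215}{392} \approx 0.54847$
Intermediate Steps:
$\frac{5 \cdot 13 + 150}{392} = \left(65 + 150\right) \frac{1}{392} = 215 \cdot \frac{1}{392} = \frac{215}{392}$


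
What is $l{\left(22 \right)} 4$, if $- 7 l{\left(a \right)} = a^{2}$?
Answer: $- \frac{1936}{7} \approx -276.57$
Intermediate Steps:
$l{\left(a \right)} = - \frac{a^{2}}{7}$
$l{\left(22 \right)} 4 = - \frac{22^{2}}{7} \cdot 4 = \left(- \frac{1}{7}\right) 484 \cdot 4 = \left(- \frac{484}{7}\right) 4 = - \frac{1936}{7}$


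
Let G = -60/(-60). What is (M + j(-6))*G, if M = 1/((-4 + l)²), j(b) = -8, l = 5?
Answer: -7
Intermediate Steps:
G = 1 (G = -60*(-1/60) = 1)
M = 1 (M = 1/((-4 + 5)²) = 1/(1²) = 1/1 = 1)
(M + j(-6))*G = (1 - 8)*1 = -7*1 = -7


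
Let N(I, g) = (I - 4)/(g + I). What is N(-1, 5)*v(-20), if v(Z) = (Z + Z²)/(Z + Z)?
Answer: 95/8 ≈ 11.875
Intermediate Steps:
v(Z) = (Z + Z²)/(2*Z) (v(Z) = (Z + Z²)/((2*Z)) = (Z + Z²)*(1/(2*Z)) = (Z + Z²)/(2*Z))
N(I, g) = (-4 + I)/(I + g)
N(-1, 5)*v(-20) = ((-4 - 1)/(-1 + 5))*(½ + (½)*(-20)) = (-5/4)*(½ - 10) = ((¼)*(-5))*(-19/2) = -5/4*(-19/2) = 95/8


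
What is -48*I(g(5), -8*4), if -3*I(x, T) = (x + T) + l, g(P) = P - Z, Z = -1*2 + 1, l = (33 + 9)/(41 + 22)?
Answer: -1216/3 ≈ -405.33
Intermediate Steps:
l = ⅔ (l = 42/63 = 42*(1/63) = ⅔ ≈ 0.66667)
Z = -1 (Z = -2 + 1 = -1)
g(P) = 1 + P (g(P) = P - 1*(-1) = P + 1 = 1 + P)
I(x, T) = -2/9 - T/3 - x/3 (I(x, T) = -((x + T) + ⅔)/3 = -((T + x) + ⅔)/3 = -(⅔ + T + x)/3 = -2/9 - T/3 - x/3)
-48*I(g(5), -8*4) = -48*(-2/9 - (-8)*4/3 - (1 + 5)/3) = -48*(-2/9 - ⅓*(-32) - ⅓*6) = -48*(-2/9 + 32/3 - 2) = -48*76/9 = -1216/3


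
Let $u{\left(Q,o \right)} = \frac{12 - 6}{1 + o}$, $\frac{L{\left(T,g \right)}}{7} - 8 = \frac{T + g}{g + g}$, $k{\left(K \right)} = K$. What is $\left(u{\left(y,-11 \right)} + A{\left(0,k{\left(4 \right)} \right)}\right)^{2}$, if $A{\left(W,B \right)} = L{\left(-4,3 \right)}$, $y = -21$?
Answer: $\frac{2647129}{900} \approx 2941.3$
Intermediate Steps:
$L{\left(T,g \right)} = 56 + \frac{7 \left(T + g\right)}{2 g}$ ($L{\left(T,g \right)} = 56 + 7 \frac{T + g}{g + g} = 56 + 7 \frac{T + g}{2 g} = 56 + \frac{7 \left(T + g\right)}{2 g}$)
$A{\left(W,B \right)} = \frac{329}{6}$ ($A{\left(W,B \right)} = \frac{7 \left(-4 + 17 \cdot 3\right)}{2 \cdot 3} = \frac{7}{2} \cdot \frac{1}{3} \left(-4 + 51\right) = \frac{7}{2} \cdot \frac{1}{3} \cdot 47 = \frac{329}{6}$)
$u{\left(Q,o \right)} = \frac{6}{1 + o}$
$\left(u{\left(y,-11 \right)} + A{\left(0,k{\left(4 \right)} \right)}\right)^{2} = \left(\frac{6}{1 - 11} + \frac{329}{6}\right)^{2} = \left(\frac{6}{-10} + \frac{329}{6}\right)^{2} = \left(6 \left(- \frac{1}{10}\right) + \frac{329}{6}\right)^{2} = \left(- \frac{3}{5} + \frac{329}{6}\right)^{2} = \left(\frac{1627}{30}\right)^{2} = \frac{2647129}{900}$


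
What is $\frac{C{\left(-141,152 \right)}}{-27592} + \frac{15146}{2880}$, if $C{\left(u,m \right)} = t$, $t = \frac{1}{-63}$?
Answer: $\frac{182834959}{34765920} \approx 5.259$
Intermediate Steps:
$t = - \frac{1}{63} \approx -0.015873$
$C{\left(u,m \right)} = - \frac{1}{63}$
$\frac{C{\left(-141,152 \right)}}{-27592} + \frac{15146}{2880} = - \frac{1}{63 \left(-27592\right)} + \frac{15146}{2880} = \left(- \frac{1}{63}\right) \left(- \frac{1}{27592}\right) + 15146 \cdot \frac{1}{2880} = \frac{1}{1738296} + \frac{7573}{1440} = \frac{182834959}{34765920}$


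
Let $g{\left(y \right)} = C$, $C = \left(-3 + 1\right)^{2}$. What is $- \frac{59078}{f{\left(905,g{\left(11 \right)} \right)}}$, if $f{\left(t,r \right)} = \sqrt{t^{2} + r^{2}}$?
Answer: $- \frac{59078 \sqrt{819041}}{819041} \approx -65.279$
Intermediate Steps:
$C = 4$ ($C = \left(-2\right)^{2} = 4$)
$g{\left(y \right)} = 4$
$f{\left(t,r \right)} = \sqrt{r^{2} + t^{2}}$
$- \frac{59078}{f{\left(905,g{\left(11 \right)} \right)}} = - \frac{59078}{\sqrt{4^{2} + 905^{2}}} = - \frac{59078}{\sqrt{16 + 819025}} = - \frac{59078}{\sqrt{819041}} = - 59078 \frac{\sqrt{819041}}{819041} = - \frac{59078 \sqrt{819041}}{819041}$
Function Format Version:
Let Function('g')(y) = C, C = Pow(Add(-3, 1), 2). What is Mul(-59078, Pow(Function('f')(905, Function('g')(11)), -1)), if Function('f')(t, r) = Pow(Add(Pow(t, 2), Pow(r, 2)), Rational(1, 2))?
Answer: Mul(Rational(-59078, 819041), Pow(819041, Rational(1, 2))) ≈ -65.279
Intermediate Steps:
C = 4 (C = Pow(-2, 2) = 4)
Function('g')(y) = 4
Function('f')(t, r) = Pow(Add(Pow(r, 2), Pow(t, 2)), Rational(1, 2))
Mul(-59078, Pow(Function('f')(905, Function('g')(11)), -1)) = Mul(-59078, Pow(Pow(Add(Pow(4, 2), Pow(905, 2)), Rational(1, 2)), -1)) = Mul(-59078, Pow(Pow(Add(16, 819025), Rational(1, 2)), -1)) = Mul(-59078, Pow(Pow(819041, Rational(1, 2)), -1)) = Mul(-59078, Mul(Rational(1, 819041), Pow(819041, Rational(1, 2)))) = Mul(Rational(-59078, 819041), Pow(819041, Rational(1, 2)))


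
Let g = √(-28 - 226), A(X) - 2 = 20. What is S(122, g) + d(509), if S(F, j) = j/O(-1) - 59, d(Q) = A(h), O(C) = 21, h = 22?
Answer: -37 + I*√254/21 ≈ -37.0 + 0.75892*I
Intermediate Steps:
A(X) = 22 (A(X) = 2 + 20 = 22)
d(Q) = 22
g = I*√254 (g = √(-254) = I*√254 ≈ 15.937*I)
S(F, j) = -59 + j/21 (S(F, j) = j/21 - 59 = -59 + j/21)
S(122, g) + d(509) = (-59 + (I*√254)/21) + 22 = (-59 + I*√254/21) + 22 = -37 + I*√254/21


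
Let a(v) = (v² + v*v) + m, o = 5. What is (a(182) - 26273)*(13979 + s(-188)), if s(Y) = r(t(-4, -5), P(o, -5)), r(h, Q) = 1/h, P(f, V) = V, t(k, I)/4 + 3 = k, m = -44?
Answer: 15629432641/28 ≈ 5.5819e+8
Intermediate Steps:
t(k, I) = -12 + 4*k
s(Y) = -1/28 (s(Y) = 1/(-12 + 4*(-4)) = 1/(-12 - 16) = 1/(-28) = -1/28)
a(v) = -44 + 2*v² (a(v) = (v² + v*v) - 44 = (v² + v²) - 44 = 2*v² - 44 = -44 + 2*v²)
(a(182) - 26273)*(13979 + s(-188)) = ((-44 + 2*182²) - 26273)*(13979 - 1/28) = ((-44 + 2*33124) - 26273)*(391411/28) = ((-44 + 66248) - 26273)*(391411/28) = (66204 - 26273)*(391411/28) = 39931*(391411/28) = 15629432641/28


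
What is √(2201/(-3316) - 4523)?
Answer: I*√12435388801/1658 ≈ 67.258*I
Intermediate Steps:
√(2201/(-3316) - 4523) = √(2201*(-1/3316) - 4523) = √(-2201/3316 - 4523) = √(-15000469/3316) = I*√12435388801/1658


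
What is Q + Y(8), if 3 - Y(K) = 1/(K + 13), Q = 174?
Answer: 3716/21 ≈ 176.95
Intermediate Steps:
Y(K) = 3 - 1/(13 + K) (Y(K) = 3 - 1/(K + 13) = 3 - 1/(13 + K))
Q + Y(8) = 174 + (38 + 3*8)/(13 + 8) = 174 + (38 + 24)/21 = 174 + (1/21)*62 = 174 + 62/21 = 3716/21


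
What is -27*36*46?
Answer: -44712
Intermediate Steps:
-27*36*46 = -972*46 = -44712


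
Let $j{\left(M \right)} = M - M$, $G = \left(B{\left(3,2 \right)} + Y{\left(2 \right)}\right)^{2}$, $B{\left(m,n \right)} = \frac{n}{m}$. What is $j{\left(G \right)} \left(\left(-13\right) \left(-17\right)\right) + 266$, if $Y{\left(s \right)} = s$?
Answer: $266$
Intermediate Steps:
$G = \frac{64}{9}$ ($G = \left(\frac{2}{3} + 2\right)^{2} = \left(\frac{8}{3}\right)^{2} = \frac{64}{9} \approx 7.1111$)
$j{\left(M \right)} = 0$
$j{\left(G \right)} \left(\left(-13\right) \left(-17\right)\right) + 266 = 0 \left(\left(-13\right) \left(-17\right)\right) + 266 = 0 \cdot 221 + 266 = 0 + 266 = 266$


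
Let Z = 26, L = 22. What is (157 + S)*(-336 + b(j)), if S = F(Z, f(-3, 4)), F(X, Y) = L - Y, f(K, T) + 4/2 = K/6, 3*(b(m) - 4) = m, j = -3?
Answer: -120879/2 ≈ -60440.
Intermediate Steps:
b(m) = 4 + m/3
f(K, T) = -2 + K/6
F(X, Y) = 22 - Y
S = 49/2 (S = 22 - (-2 + (⅙)*(-3)) = 22 - (-2 - ½) = 22 - 1*(-5/2) = 22 + 5/2 = 49/2 ≈ 24.500)
(157 + S)*(-336 + b(j)) = (157 + 49/2)*(-336 + (4 + (⅓)*(-3))) = 363*(-336 + (4 - 1))/2 = 363*(-336 + 3)/2 = (363/2)*(-333) = -120879/2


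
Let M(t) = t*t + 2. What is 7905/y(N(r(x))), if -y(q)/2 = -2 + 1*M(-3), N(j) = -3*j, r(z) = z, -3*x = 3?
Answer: -2635/6 ≈ -439.17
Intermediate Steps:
x = -1 (x = -⅓*3 = -1)
M(t) = 2 + t² (M(t) = t² + 2 = 2 + t²)
y(q) = -18 (y(q) = -2*(-2 + 1*(2 + (-3)²)) = -2*(-2 + 1*(2 + 9)) = -2*(-2 + 1*11) = -2*(-2 + 11) = -2*9 = -18)
7905/y(N(r(x))) = 7905/(-18) = 7905*(-1/18) = -2635/6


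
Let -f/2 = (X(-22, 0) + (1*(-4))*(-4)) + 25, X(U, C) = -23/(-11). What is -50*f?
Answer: 47400/11 ≈ 4309.1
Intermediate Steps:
X(U, C) = 23/11 (X(U, C) = -23*(-1/11) = 23/11)
f = -948/11 (f = -2*((23/11 + (1*(-4))*(-4)) + 25) = -2*((23/11 - 4*(-4)) + 25) = -2*((23/11 + 16) + 25) = -2*(199/11 + 25) = -2*474/11 = -948/11 ≈ -86.182)
-50*f = -50*(-948/11) = 47400/11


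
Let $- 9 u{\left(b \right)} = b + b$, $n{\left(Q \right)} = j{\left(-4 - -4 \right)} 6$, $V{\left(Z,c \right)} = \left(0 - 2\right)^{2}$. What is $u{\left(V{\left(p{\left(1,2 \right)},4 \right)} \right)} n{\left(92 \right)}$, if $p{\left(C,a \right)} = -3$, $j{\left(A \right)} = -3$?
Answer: $16$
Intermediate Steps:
$V{\left(Z,c \right)} = 4$ ($V{\left(Z,c \right)} = \left(-2\right)^{2} = 4$)
$n{\left(Q \right)} = -18$ ($n{\left(Q \right)} = \left(-3\right) 6 = -18$)
$u{\left(b \right)} = - \frac{2 b}{9}$ ($u{\left(b \right)} = - \frac{b + b}{9} = - \frac{2 b}{9}$)
$u{\left(V{\left(p{\left(1,2 \right)},4 \right)} \right)} n{\left(92 \right)} = \left(- \frac{2}{9}\right) 4 \left(-18\right) = \left(- \frac{8}{9}\right) \left(-18\right) = 16$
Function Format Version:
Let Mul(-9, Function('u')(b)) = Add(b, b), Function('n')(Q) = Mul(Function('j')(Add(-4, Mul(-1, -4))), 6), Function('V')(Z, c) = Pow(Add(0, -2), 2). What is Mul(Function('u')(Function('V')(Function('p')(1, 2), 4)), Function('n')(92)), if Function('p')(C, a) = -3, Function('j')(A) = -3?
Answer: 16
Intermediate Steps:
Function('V')(Z, c) = 4 (Function('V')(Z, c) = Pow(-2, 2) = 4)
Function('n')(Q) = -18 (Function('n')(Q) = Mul(-3, 6) = -18)
Function('u')(b) = Mul(Rational(-2, 9), b) (Function('u')(b) = Mul(Rational(-1, 9), Add(b, b)) = Mul(Rational(-1, 9), Mul(2, b)) = Mul(Rational(-2, 9), b))
Mul(Function('u')(Function('V')(Function('p')(1, 2), 4)), Function('n')(92)) = Mul(Mul(Rational(-2, 9), 4), -18) = Mul(Rational(-8, 9), -18) = 16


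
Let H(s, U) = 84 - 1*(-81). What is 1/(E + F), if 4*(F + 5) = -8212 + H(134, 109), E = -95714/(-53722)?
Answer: -107444/216496259 ≈ -0.00049629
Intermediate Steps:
H(s, U) = 165 (H(s, U) = 84 + 81 = 165)
E = 47857/26861 (E = -95714*(-1/53722) = 47857/26861 ≈ 1.7817)
F = -8067/4 (F = -5 + (-8212 + 165)/4 = -5 + (¼)*(-8047) = -5 - 8047/4 = -8067/4 ≈ -2016.8)
1/(E + F) = 1/(47857/26861 - 8067/4) = 1/(-216496259/107444) = -107444/216496259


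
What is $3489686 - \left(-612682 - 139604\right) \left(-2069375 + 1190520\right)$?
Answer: $-661146822844$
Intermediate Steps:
$3489686 - \left(-612682 - 139604\right) \left(-2069375 + 1190520\right) = 3489686 - \left(-752286\right) \left(-878855\right) = 3489686 - 661150312530 = -661146822844$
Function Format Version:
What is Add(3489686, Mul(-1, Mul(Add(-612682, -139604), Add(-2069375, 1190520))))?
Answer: -661146822844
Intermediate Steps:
Add(3489686, Mul(-1, Mul(Add(-612682, -139604), Add(-2069375, 1190520)))) = Add(3489686, Mul(-1, Mul(-752286, -878855))) = Add(3489686, Mul(-1, 661150312530)) = Add(3489686, -661150312530) = -661146822844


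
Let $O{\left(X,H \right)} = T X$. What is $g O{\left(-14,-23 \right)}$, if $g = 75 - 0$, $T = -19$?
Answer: $19950$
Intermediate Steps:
$O{\left(X,H \right)} = - 19 X$
$g = 75$ ($g = 75 + 0 = 75$)
$g O{\left(-14,-23 \right)} = 75 \left(\left(-19\right) \left(-14\right)\right) = 75 \cdot 266 = 19950$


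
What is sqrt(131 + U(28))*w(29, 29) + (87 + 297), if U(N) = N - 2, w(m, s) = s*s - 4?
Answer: 384 + 837*sqrt(157) ≈ 10872.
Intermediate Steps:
w(m, s) = -4 + s**2 (w(m, s) = s**2 - 4 = -4 + s**2)
U(N) = -2 + N
sqrt(131 + U(28))*w(29, 29) + (87 + 297) = sqrt(131 + (-2 + 28))*(-4 + 29**2) + (87 + 297) = sqrt(131 + 26)*(-4 + 841) + 384 = sqrt(157)*837 + 384 = 837*sqrt(157) + 384 = 384 + 837*sqrt(157)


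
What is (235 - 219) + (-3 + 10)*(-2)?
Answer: 2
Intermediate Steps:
(235 - 219) + (-3 + 10)*(-2) = 16 + 7*(-2) = 16 - 14 = 2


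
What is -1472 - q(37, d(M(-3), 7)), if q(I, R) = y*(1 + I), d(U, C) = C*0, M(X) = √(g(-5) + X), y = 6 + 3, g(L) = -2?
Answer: -1814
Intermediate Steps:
y = 9
M(X) = √(-2 + X)
d(U, C) = 0
q(I, R) = 9 + 9*I (q(I, R) = 9*(1 + I) = 9 + 9*I)
-1472 - q(37, d(M(-3), 7)) = -1472 - (9 + 9*37) = -1472 - (9 + 333) = -1472 - 1*342 = -1472 - 342 = -1814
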